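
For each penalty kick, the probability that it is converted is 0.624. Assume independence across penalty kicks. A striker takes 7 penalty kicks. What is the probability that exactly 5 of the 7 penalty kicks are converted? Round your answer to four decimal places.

0.2809

X ~ Binomial(n=7, p=0.624).
P(X=5) = C(7,5) · p^5 · (1−p)^2
= 21 · 0.094607 · 0.14138 = 0.280878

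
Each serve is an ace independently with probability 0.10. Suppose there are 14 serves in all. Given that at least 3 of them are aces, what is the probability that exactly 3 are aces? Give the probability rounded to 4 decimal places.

X ~ Binomial(14, 0.10). Want P(X=3 | X≥3) = P(X=3) / P(X≥3).
P(X=3) = C(14,3)·0.10^3·0.90^11 = 0.114227
P(X≥3) = 1 − 0.228768 − 0.355861 − 0.257011 = 0.158360
Ratio = 0.114227 / 0.158360 = 0.721313

0.7213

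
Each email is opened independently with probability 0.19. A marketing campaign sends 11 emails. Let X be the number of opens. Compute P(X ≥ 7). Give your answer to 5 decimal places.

X ~ Binomial(11, 0.19); P(X ≥ 7) = Σ C(11,k) p^k (1−p)^(11−k) over k:
  k=7: C(11,7)·0.19^7·0.81^4 = 0.0012698
  k=8: C(11,8)·0.19^8·0.81^3 = 0.0001489
  k=9: C(11,9)·0.19^9·0.81^2 = 0.0000116
  k=10: C(11,10)·0.19^10·0.81^1 = 0.0000005
  k=11: C(11,11)·0.19^11·0.81^0 = 0.0000000
Total = 0.0014309

0.00143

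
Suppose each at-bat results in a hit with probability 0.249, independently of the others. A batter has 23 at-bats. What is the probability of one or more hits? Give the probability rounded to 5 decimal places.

0.99862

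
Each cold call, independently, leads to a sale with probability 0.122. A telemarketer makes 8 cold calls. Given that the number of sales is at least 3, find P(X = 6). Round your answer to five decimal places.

X ~ Binomial(8, 0.122). Want P(X=6 | X≥3) = P(X=6) / P(X≥3).
P(X=6) = C(8,6)·0.122^6·0.878^2 = 0.0000712
P(X≥3) = 1 − 0.3531475 − 0.3925649 − 0.1909171 = 0.0633706
Ratio = 0.0000712 / 0.0633706 = 0.0011231

0.00112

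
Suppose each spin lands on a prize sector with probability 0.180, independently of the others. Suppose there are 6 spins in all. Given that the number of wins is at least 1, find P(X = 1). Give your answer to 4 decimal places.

X ~ Binomial(6, 0.18). Want P(X=1 | X≥1) = P(X=1) / P(X≥1).
P(X=1) = C(6,1)·0.18^1·0.82^5 = 0.400399
P(X≥1) = 1 − 0.304007 = 0.695993
Ratio = 0.400399 / 0.695993 = 0.575291

0.5753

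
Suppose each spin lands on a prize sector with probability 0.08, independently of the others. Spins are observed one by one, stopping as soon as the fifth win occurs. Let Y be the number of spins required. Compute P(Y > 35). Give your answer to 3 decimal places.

Needing more than 35 spins ⇔ fewer than 5 successes in the first 35. With X ~ Binomial(35, 0.08), P(Y > 35) = P(X ≤ 4).
  k=0: C(35,0)·0.08^0·0.92^35 = 0.05402
  k=1: C(35,1)·0.08^1·0.92^34 = 0.16442
  k=2: C(35,2)·0.08^2·0.92^33 = 0.24305
  k=3: C(35,3)·0.08^3·0.92^32 = 0.23248
  k=4: C(35,4)·0.08^4·0.92^31 = 0.16173
P(X ≤ 4) = 0.85570

0.856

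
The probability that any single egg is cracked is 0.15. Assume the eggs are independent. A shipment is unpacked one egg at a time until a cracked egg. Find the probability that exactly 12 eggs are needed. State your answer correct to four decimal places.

0.0251

Geometric (trials to first success), p = 0.15.
P(Y = 12) = (1−p)^11 · p = 0.16734 · 0.15 = 0.025101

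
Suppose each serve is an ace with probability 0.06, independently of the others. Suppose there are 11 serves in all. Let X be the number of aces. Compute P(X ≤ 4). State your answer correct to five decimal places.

0.99974

X ~ Binomial(11, 0.06); P(X ≤ 4) = Σ C(11,k) p^k (1−p)^(11−k) over k:
  k=0: C(11,0)·0.06^0·0.94^11 = 0.5062982
  k=1: C(11,1)·0.06^1·0.94^10 = 0.3554860
  k=2: C(11,2)·0.06^2·0.94^9 = 0.1134530
  k=3: C(11,3)·0.06^3·0.94^8 = 0.0217250
  k=4: C(11,4)·0.06^4·0.94^7 = 0.0027734
Total = 0.9997356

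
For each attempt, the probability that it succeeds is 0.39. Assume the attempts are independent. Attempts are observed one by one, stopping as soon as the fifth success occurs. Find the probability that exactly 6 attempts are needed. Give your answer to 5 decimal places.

Y = trial on which the fifth success occurs; negative binomial, r=5, p=0.39.
P(Y=6) = C(5,4) · p^5 · (1−p)^1
= 5 · 0.0090224 · 0.61 = 0.0275184

0.02752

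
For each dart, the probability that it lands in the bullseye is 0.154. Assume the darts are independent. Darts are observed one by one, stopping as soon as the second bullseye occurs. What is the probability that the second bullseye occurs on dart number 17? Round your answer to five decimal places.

Y = trial on which the second success occurs; negative binomial, r=2, p=0.154.
P(Y=17) = C(16,1) · p^2 · (1−p)^15
= 16 · 0.023716 · 0.081387 = 0.0308828

0.03088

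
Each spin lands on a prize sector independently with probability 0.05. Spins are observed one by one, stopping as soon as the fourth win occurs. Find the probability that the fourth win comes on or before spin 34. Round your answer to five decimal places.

0.08813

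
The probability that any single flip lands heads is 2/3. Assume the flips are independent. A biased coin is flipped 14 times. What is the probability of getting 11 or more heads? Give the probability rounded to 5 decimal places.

X ~ Binomial(14, 0.666667); P(X ≥ 11) = Σ C(14,k) p^k (1−p)^(14−k) over k:
  k=11: C(14,11)·0.666667^11·0.333333^3 = 0.1558597
  k=12: C(14,12)·0.666667^12·0.333333^2 = 0.0779298
  k=13: C(14,13)·0.666667^13·0.333333^1 = 0.0239784
  k=14: C(14,14)·0.666667^14·0.333333^0 = 0.0034255
Total = 0.2611934

0.26119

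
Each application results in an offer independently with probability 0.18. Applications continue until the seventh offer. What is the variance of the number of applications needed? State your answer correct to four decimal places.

Y = total applications until the seventh success; negative binomial with r=7, p=0.18.
Var(Y) = r(1−p)/p² = 7·0.82 / 0.18² = 177.160494

177.1605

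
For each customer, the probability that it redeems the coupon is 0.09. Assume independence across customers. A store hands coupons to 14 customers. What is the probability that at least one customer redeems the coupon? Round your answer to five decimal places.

0.73296

P(at least one) = 1 − P(none) = 1 − (1 − 0.09)^14
= 1 − 0.2670420 = 0.7329580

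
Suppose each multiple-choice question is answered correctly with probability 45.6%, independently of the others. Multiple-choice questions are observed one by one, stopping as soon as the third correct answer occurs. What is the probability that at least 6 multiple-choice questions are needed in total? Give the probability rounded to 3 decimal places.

Needing more than 5 multiple-choice questions ⇔ fewer than 3 successes in the first 5. With X ~ Binomial(5, 0.456), P(Y > 5) = P(X ≤ 2).
  k=0: C(5,0)·0.456^0·0.544^5 = 0.04764
  k=1: C(5,1)·0.456^1·0.544^4 = 0.19968
  k=2: C(5,2)·0.456^2·0.544^3 = 0.33475
P(X ≤ 2) = 0.58208

0.582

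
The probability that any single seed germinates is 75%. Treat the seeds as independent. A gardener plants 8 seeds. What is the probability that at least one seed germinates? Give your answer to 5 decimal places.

P(at least one) = 1 − P(none) = 1 − (1 − 0.75)^8
= 1 − 0.0000153 = 0.9999847

0.99998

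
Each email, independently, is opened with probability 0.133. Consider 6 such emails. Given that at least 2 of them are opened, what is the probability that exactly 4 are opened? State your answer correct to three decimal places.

X ~ Binomial(6, 0.133). Want P(X=4 | X≥2) = P(X=4) / P(X≥2).
P(X=4) = C(6,4)·0.133^4·0.867^2 = 0.00353
P(X≥2) = 1 − 0.42473 − 0.39093 = 0.18434
Ratio = 0.00353 / 0.18434 = 0.01914

0.019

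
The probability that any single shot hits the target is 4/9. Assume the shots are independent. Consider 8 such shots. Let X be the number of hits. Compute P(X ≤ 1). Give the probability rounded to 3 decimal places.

X ~ Binomial(8, 0.444444); P(X ≤ 1) = Σ C(8,k) p^k (1−p)^(8−k) over k:
  k=0: C(8,0)·0.444444^0·0.555556^8 = 0.00907
  k=1: C(8,1)·0.444444^1·0.555556^7 = 0.05808
Total = 0.06715

0.067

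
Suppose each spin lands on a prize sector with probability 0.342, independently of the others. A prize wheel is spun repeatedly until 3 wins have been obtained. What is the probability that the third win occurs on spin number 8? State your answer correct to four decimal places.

0.1036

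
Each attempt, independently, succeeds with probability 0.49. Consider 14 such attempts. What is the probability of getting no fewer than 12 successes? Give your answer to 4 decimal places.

X ~ Binomial(14, 0.49); P(X ≥ 12) = Σ C(14,k) p^k (1−p)^(14−k) over k:
  k=12: C(14,12)·0.49^12·0.51^2 = 0.004535
  k=13: C(14,13)·0.49^13·0.51^1 = 0.000670
  k=14: C(14,14)·0.49^14·0.51^0 = 0.000046
Total = 0.005251

0.0053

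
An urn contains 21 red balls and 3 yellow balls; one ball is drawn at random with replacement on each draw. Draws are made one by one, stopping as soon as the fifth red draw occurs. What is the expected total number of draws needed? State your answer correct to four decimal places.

Y = total draws until the fifth success; negative binomial with r=5, p=0.875.
E[Y] = r / p = 5 / 0.875 = 5.714286

5.7143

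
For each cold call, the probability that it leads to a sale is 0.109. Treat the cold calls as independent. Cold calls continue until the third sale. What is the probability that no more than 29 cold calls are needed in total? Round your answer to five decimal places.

0.62612

Finishing within 29 cold calls ⇔ at least 3 successes in the first 29. With X ~ Binomial(29, 0.109), P(Y ≤ 29) = 1 − P(X ≤ 2).
  k=0: C(29,0)·0.109^0·0.891^29 = 0.0351928
  k=1: C(29,1)·0.109^1·0.891^28 = 0.1248534
  k=2: C(29,2)·0.109^2·0.891^27 = 0.2138341
1 − 0.3738803 = 0.6261197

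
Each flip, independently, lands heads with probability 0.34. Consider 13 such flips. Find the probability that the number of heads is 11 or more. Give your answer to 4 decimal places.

X ~ Binomial(13, 0.34); P(X ≥ 11) = Σ C(13,k) p^k (1−p)^(13−k) over k:
  k=11: C(13,11)·0.34^11·0.66^2 = 0.000238
  k=12: C(13,12)·0.34^12·0.66^1 = 0.000020
  k=13: C(13,13)·0.34^13·0.66^0 = 0.000001
Total = 0.000260

0.0003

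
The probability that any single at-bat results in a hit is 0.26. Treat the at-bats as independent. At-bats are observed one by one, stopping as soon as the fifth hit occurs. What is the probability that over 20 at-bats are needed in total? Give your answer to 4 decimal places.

0.3752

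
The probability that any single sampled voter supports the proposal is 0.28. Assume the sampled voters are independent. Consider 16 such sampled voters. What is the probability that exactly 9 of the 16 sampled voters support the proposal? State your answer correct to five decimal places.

0.01214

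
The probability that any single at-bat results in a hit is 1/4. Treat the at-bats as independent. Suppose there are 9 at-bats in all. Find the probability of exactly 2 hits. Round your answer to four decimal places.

0.3003

X ~ Binomial(n=9, p=0.25).
P(X=2) = C(9,2) · p^2 · (1−p)^7
= 36 · 0.0625 · 0.13348 = 0.300339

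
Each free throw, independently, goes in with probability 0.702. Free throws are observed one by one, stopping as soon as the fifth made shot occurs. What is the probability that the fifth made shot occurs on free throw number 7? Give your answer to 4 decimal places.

0.2271

Y = trial on which the fifth success occurs; negative binomial, r=5, p=0.702.
P(Y=7) = C(6,4) · p^5 · (1−p)^2
= 15 · 0.17048 · 0.088804 = 0.227096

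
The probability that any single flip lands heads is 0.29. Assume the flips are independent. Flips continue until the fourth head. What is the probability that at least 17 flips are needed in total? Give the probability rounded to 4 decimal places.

Needing more than 16 flips ⇔ fewer than 4 successes in the first 16. With X ~ Binomial(16, 0.29), P(Y > 16) = P(X ≤ 3).
  k=0: C(16,0)·0.29^0·0.71^16 = 0.004170
  k=1: C(16,1)·0.29^1·0.71^15 = 0.027252
  k=2: C(16,2)·0.29^2·0.71^14 = 0.083482
  k=3: C(16,3)·0.29^3·0.71^13 = 0.159126
P(X ≤ 3) = 0.274030

0.2740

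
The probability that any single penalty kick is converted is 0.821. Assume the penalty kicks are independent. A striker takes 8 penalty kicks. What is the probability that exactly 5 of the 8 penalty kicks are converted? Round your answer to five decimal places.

X ~ Binomial(n=8, p=0.821).
P(X=5) = C(8,5) · p^5 · (1−p)^3
= 56 · 0.37301 · 0.0057353 = 0.1198017

0.11980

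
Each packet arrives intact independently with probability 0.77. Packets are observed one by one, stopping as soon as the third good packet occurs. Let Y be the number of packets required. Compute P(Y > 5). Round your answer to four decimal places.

0.0836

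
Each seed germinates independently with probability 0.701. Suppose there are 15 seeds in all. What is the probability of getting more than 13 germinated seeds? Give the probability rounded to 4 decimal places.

X ~ Binomial(15, 0.701); P(X ≥ 14) = Σ C(15,k) p^k (1−p)^(15−k) over k:
  k=14: C(15,14)·0.701^14·0.299^1 = 0.031032
  k=15: C(15,15)·0.701^15·0.299^0 = 0.004850
Total = 0.035883

0.0359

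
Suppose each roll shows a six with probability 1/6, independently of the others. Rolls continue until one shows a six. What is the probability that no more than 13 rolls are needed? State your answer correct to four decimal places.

Y = number of rolls to the first success; geometric, p = 0.166667.
P(Y ≤ 13) = 1 − (1−p)^13 = 1 − 0.093464 = 0.906536

0.9065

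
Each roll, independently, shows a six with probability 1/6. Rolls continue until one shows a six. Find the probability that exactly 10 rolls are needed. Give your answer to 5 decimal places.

Geometric (trials to first success), p = 0.166667.
P(Y = 10) = (1−p)^9 · p = 0.19381 · 0.166667 = 0.0323011

0.03230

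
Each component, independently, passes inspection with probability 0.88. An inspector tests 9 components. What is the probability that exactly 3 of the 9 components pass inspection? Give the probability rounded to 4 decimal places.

X ~ Binomial(n=9, p=0.88).
P(X=3) = C(9,3) · p^3 · (1−p)^6
= 84 · 0.68147 · 2.986e-06 = 0.000171

0.0002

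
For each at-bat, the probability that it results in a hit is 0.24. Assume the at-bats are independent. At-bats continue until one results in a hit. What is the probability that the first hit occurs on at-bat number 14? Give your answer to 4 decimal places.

Geometric (trials to first success), p = 0.24.
P(Y = 14) = (1−p)^13 · p = 0.028221 · 0.24 = 0.006773

0.0068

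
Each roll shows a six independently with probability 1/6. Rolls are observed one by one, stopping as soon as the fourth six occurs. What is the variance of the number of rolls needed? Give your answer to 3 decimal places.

120.000

Y = total rolls until the fourth success; negative binomial with r=4, p=0.166667.
Var(Y) = r(1−p)/p² = 4·0.833333 / 0.166667² = 120.00000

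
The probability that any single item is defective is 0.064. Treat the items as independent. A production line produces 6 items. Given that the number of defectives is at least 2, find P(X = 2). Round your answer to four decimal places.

X ~ Binomial(6, 0.064). Want P(X=2 | X≥2) = P(X=2) / P(X≥2).
P(X=2) = C(6,2)·0.064^2·0.936^4 = 0.047158
P(X≥2) = 1 − 0.672442 − 0.275874 = 0.051684
Ratio = 0.047158 / 0.051684 = 0.912431

0.9124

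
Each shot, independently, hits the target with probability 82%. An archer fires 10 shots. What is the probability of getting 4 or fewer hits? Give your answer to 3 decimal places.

X ~ Binomial(10, 0.82); P(X ≤ 4) = Σ C(10,k) p^k (1−p)^(10−k) over k:
  k=0: C(10,0)·0.82^0·0.18^10 = 0.00000
  k=1: C(10,1)·0.82^1·0.18^9 = 0.00000
  k=2: C(10,2)·0.82^2·0.18^8 = 0.00003
  k=3: C(10,3)·0.82^3·0.18^7 = 0.00041
  k=4: C(10,4)·0.82^4·0.18^6 = 0.00323
Total = 0.00367

0.004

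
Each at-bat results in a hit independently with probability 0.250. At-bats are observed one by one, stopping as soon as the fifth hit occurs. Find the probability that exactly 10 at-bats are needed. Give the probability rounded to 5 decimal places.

Y = trial on which the fifth success occurs; negative binomial, r=5, p=0.25.
P(Y=10) = C(9,4) · p^5 · (1−p)^5
= 126 · 0.00097656 · 0.2373 = 0.0291996

0.02920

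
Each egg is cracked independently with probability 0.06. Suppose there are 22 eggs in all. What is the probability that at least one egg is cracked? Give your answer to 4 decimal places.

0.7437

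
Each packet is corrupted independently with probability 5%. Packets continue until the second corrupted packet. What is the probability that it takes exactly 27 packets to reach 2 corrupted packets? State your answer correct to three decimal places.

Y = trial on which the second success occurs; negative binomial, r=2, p=0.05.
P(Y=27) = C(26,1) · p^2 · (1−p)^25
= 26 · 0.0025 · 0.27739 = 0.01803

0.018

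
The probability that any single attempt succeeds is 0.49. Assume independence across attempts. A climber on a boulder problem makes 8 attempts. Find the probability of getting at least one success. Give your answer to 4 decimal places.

0.9954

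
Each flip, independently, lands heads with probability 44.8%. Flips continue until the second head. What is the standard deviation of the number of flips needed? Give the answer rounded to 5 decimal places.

Y = total flips until the second success; negative binomial with r=2, p=0.448.
SD(Y) = √[r(1−p)/p²] = √(5.5006378) = 2.3453438

2.34534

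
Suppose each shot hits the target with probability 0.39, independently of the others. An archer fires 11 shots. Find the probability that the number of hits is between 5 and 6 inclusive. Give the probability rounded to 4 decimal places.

X ~ Binomial(11, 0.39); P(5 ≤ X ≤ 6) = Σ C(11,k) p^k (1−p)^(11−k) over k:
  k=5: C(11,5)·0.39^5·0.61^6 = 0.214755
  k=6: C(11,6)·0.39^6·0.61^5 = 0.137303
Total = 0.352058

0.3521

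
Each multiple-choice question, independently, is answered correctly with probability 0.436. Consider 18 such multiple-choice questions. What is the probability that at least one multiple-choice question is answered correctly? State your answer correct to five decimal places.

P(at least one) = 1 − P(none) = 1 − (1 − 0.436)^18
= 1 − 0.0000333 = 0.9999667

0.99997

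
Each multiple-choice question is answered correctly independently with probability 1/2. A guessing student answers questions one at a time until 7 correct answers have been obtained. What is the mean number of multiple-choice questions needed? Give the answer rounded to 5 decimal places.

14.00000

Y = total multiple-choice questions until the seventh success; negative binomial with r=7, p=0.50.
E[Y] = r / p = 7 / 0.50 = 14.0000000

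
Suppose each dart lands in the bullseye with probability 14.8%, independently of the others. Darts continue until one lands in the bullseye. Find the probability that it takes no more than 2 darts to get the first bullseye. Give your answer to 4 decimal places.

Y = number of darts to the first success; geometric, p = 0.148.
P(Y ≤ 2) = 1 − (1−p)^2 = 1 − 0.725904 = 0.274096

0.2741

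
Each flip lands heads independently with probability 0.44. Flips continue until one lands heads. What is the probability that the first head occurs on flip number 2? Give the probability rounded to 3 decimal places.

0.246

Geometric (trials to first success), p = 0.44.
P(Y = 2) = (1−p)^1 · p = 0.56 · 0.44 = 0.24640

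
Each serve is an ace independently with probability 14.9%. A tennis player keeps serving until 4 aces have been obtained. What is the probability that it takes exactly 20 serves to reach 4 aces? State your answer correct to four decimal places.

0.0361

Y = trial on which the fourth success occurs; negative binomial, r=4, p=0.149.
P(Y=20) = C(19,3) · p^4 · (1−p)^16
= 969 · 0.00049288 · 0.075661 = 0.036136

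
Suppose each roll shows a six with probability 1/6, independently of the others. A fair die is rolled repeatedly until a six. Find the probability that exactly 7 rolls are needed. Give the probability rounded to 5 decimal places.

0.05582

Geometric (trials to first success), p = 0.166667.
P(Y = 7) = (1−p)^6 · p = 0.3349 · 0.166667 = 0.0558163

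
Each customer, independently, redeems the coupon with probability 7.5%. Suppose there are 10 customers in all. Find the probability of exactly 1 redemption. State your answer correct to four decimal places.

0.3718

X ~ Binomial(n=10, p=0.075).
P(X=1) = C(10,1) · p^1 · (1−p)^9
= 10 · 0.075 · 0.49576 = 0.371824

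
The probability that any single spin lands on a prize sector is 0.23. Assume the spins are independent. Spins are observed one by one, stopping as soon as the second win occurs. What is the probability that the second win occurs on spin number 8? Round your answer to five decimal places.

Y = trial on which the second success occurs; negative binomial, r=2, p=0.23.
P(Y=8) = C(7,1) · p^2 · (1−p)^6
= 7 · 0.0529 · 0.20842 = 0.0771788

0.07718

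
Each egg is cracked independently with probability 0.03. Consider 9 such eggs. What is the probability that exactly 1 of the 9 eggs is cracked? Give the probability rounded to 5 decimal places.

X ~ Binomial(n=9, p=0.03).
P(X=1) = C(9,1) · p^1 · (1−p)^8
= 9 · 0.03 · 0.78374 = 0.2116107

0.21161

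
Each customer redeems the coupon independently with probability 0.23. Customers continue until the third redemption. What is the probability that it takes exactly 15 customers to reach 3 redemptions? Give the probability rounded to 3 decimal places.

Y = trial on which the third success occurs; negative binomial, r=3, p=0.23.
P(Y=15) = C(14,2) · p^3 · (1−p)^12
= 91 · 0.012167 · 0.04344 = 0.04810

0.048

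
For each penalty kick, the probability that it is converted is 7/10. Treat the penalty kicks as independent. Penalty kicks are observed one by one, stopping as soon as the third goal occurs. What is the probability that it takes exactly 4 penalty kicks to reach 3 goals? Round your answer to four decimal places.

0.3087

Y = trial on which the third success occurs; negative binomial, r=3, p=0.70.
P(Y=4) = C(3,2) · p^3 · (1−p)^1
= 3 · 0.343 · 0.3 = 0.308700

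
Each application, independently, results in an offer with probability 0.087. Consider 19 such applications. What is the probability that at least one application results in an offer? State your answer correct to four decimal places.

0.8226

P(at least one) = 1 − P(none) = 1 − (1 − 0.087)^19
= 1 − 0.177396 = 0.822604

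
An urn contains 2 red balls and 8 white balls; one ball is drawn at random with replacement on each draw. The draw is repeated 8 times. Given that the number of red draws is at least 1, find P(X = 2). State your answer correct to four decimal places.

0.3528

X ~ Binomial(8, 0.20). Want P(X=2 | X≥1) = P(X=2) / P(X≥1).
P(X=2) = C(8,2)·0.20^2·0.80^6 = 0.293601
P(X≥1) = 1 − 0.167772 = 0.832228
Ratio = 0.293601 / 0.832228 = 0.352790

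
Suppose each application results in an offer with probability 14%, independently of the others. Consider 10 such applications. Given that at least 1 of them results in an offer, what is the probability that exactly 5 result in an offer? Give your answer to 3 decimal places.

0.008

X ~ Binomial(10, 0.14). Want P(X=5 | X≥1) = P(X=5) / P(X≥1).
P(X=5) = C(10,5)·0.14^5·0.86^5 = 0.00638
P(X≥1) = 1 − 0.22130 = 0.77870
Ratio = 0.00638 / 0.77870 = 0.00819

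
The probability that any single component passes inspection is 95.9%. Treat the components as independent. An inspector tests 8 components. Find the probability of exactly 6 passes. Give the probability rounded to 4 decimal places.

0.0366

X ~ Binomial(n=8, p=0.959).
P(X=6) = C(8,6) · p^6 · (1−p)^2
= 28 · 0.77788 · 0.001681 = 0.036613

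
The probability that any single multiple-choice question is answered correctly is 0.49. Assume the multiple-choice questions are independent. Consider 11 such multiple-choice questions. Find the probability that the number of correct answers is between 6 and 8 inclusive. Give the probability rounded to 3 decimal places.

0.445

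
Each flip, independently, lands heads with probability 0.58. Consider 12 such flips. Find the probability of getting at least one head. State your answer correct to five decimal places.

0.99997

P(at least one) = 1 − P(none) = 1 − (1 − 0.58)^12
= 1 − 0.0000301 = 0.9999699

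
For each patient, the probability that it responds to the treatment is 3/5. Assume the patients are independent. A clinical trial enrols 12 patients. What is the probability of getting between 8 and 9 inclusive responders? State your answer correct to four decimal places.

0.3547

X ~ Binomial(12, 0.60); P(8 ≤ X ≤ 9) = Σ C(12,k) p^k (1−p)^(12−k) over k:
  k=8: C(12,8)·0.60^8·0.40^4 = 0.212841
  k=9: C(12,9)·0.60^9·0.40^3 = 0.141894
Total = 0.354735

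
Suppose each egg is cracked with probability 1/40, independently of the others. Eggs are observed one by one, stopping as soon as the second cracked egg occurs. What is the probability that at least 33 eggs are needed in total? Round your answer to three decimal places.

0.810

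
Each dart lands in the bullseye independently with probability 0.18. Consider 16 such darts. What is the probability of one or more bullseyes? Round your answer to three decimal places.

P(at least one) = 1 − P(none) = 1 − (1 − 0.18)^16
= 1 − 0.04179 = 0.95821

0.958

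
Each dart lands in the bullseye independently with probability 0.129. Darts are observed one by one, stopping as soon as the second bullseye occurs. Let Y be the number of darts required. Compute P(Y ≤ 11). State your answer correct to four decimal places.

0.4245

Finishing within 11 darts ⇔ at least 2 successes in the first 11. With X ~ Binomial(11, 0.129), P(Y ≤ 11) = 1 − P(X ≤ 1).
  k=0: C(11,0)·0.129^0·0.871^11 = 0.218877
  k=1: C(11,1)·0.129^1·0.871^10 = 0.356586
1 − 0.575463 = 0.424537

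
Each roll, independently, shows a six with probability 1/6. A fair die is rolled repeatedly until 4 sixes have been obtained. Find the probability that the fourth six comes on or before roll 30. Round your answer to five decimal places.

0.76038

Finishing within 30 rolls ⇔ at least 4 successes in the first 30. With X ~ Binomial(30, 0.166667), P(Y ≤ 30) = 1 − P(X ≤ 3).
  k=0: C(30,0)·0.166667^0·0.833333^30 = 0.0042127
  k=1: C(30,1)·0.166667^1·0.833333^29 = 0.0252763
  k=2: C(30,2)·0.166667^2·0.833333^28 = 0.0733013
  k=3: C(30,3)·0.166667^3·0.833333^27 = 0.1368292
1 − 0.2396195 = 0.7603805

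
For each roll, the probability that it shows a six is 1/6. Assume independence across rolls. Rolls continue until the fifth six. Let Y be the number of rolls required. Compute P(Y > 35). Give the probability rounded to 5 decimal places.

0.28432

Needing more than 35 rolls ⇔ fewer than 5 successes in the first 35. With X ~ Binomial(35, 0.166667), P(Y > 35) = P(X ≤ 4).
  k=0: C(35,0)·0.166667^0·0.833333^35 = 0.0016930
  k=1: C(35,1)·0.166667^1·0.833333^34 = 0.0118510
  k=2: C(35,2)·0.166667^2·0.833333^33 = 0.0402933
  k=3: C(35,3)·0.166667^3·0.833333^32 = 0.0886454
  k=4: C(35,4)·0.166667^4·0.833333^31 = 0.1418326
P(X ≤ 4) = 0.2843153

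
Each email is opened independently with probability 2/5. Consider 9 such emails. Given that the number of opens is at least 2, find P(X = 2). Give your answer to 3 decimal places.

0.173

X ~ Binomial(9, 0.40). Want P(X=2 | X≥2) = P(X=2) / P(X≥2).
P(X=2) = C(9,2)·0.40^2·0.60^7 = 0.16124
P(X≥2) = 1 − 0.01008 − 0.06047 = 0.92946
Ratio = 0.16124 / 0.92946 = 0.17348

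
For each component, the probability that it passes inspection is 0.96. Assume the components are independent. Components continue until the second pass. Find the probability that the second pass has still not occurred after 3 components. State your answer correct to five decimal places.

Needing more than 3 components ⇔ fewer than 2 successes in the first 3. With X ~ Binomial(3, 0.96), P(Y > 3) = P(X ≤ 1).
  k=0: C(3,0)·0.96^0·0.04^3 = 0.0000640
  k=1: C(3,1)·0.96^1·0.04^2 = 0.0046080
P(X ≤ 1) = 0.0046720

0.00467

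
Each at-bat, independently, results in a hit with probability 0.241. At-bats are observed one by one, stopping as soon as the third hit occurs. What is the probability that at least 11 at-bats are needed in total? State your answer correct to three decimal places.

Needing more than 10 at-bats ⇔ fewer than 3 successes in the first 10. With X ~ Binomial(10, 0.241), P(Y > 10) = P(X ≤ 2).
  k=0: C(10,0)·0.241^0·0.759^10 = 0.06345
  k=1: C(10,1)·0.241^1·0.759^9 = 0.20146
  k=2: C(10,2)·0.241^2·0.759^8 = 0.28786
P(X ≤ 2) = 0.55277

0.553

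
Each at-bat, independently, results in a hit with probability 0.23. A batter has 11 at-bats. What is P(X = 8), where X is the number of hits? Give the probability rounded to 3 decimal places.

0.001

X ~ Binomial(n=11, p=0.23).
P(X=8) = C(11,8) · p^8 · (1−p)^3
= 165 · 7.8311e-06 · 0.45653 = 0.00059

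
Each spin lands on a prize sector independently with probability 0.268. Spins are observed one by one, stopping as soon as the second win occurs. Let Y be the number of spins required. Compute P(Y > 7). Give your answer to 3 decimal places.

0.401

Needing more than 7 spins ⇔ fewer than 2 successes in the first 7. With X ~ Binomial(7, 0.268), P(Y > 7) = P(X ≤ 1).
  k=0: C(7,0)·0.268^0·0.732^7 = 0.11261
  k=1: C(7,1)·0.268^1·0.732^6 = 0.28860
P(X ≤ 1) = 0.40121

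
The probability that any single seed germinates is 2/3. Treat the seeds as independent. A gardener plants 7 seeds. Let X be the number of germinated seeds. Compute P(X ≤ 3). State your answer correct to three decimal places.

0.173

X ~ Binomial(7, 0.666667); P(X ≤ 3) = Σ C(7,k) p^k (1−p)^(7−k) over k:
  k=0: C(7,0)·0.666667^0·0.333333^7 = 0.00046
  k=1: C(7,1)·0.666667^1·0.333333^6 = 0.00640
  k=2: C(7,2)·0.666667^2·0.333333^5 = 0.03841
  k=3: C(7,3)·0.666667^3·0.333333^4 = 0.12803
Total = 0.17330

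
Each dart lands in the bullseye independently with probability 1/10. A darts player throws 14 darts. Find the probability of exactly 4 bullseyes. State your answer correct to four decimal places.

0.0349

X ~ Binomial(n=14, p=0.10).
P(X=4) = C(14,4) · p^4 · (1−p)^10
= 1001 · 0.0001 · 0.34868 = 0.034903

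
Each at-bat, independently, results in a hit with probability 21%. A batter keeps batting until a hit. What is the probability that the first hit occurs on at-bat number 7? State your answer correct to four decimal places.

Geometric (trials to first success), p = 0.21.
P(Y = 7) = (1−p)^6 · p = 0.24309 · 0.21 = 0.051048

0.0510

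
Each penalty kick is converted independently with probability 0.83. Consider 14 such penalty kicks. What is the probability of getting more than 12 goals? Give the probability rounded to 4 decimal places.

0.2848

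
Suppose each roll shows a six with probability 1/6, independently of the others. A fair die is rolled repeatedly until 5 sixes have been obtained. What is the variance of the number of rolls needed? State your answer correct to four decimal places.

150.0000

Y = total rolls until the fifth success; negative binomial with r=5, p=0.166667.
Var(Y) = r(1−p)/p² = 5·0.833333 / 0.166667² = 150.000000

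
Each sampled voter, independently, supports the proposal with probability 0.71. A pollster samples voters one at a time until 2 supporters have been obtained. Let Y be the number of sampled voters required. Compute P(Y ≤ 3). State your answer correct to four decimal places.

0.7965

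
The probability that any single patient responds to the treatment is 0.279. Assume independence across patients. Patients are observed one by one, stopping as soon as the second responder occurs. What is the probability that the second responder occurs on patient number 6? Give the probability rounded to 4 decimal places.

0.1052

Y = trial on which the second success occurs; negative binomial, r=2, p=0.279.
P(Y=6) = C(5,1) · p^2 · (1−p)^4
= 5 · 0.077841 · 0.27023 = 0.105177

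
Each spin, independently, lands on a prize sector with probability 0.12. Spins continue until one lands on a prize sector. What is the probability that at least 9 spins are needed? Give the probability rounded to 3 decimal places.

0.360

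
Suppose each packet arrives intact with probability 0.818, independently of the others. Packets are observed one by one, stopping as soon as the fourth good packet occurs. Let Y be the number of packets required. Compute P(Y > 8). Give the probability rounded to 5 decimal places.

Needing more than 8 packets ⇔ fewer than 4 successes in the first 8. With X ~ Binomial(8, 0.818), P(Y > 8) = P(X ≤ 3).
  k=0: C(8,0)·0.818^0·0.182^8 = 0.0000012
  k=1: C(8,1)·0.818^1·0.182^7 = 0.0000433
  k=2: C(8,2)·0.818^2·0.182^6 = 0.0006809
  k=3: C(8,3)·0.818^3·0.182^5 = 0.0061208
P(X ≤ 3) = 0.0068462

0.00685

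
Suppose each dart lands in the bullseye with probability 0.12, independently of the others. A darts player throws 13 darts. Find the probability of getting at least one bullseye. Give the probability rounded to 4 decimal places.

0.8102

P(at least one) = 1 − P(none) = 1 − (1 − 0.12)^13
= 1 − 0.189791 = 0.810209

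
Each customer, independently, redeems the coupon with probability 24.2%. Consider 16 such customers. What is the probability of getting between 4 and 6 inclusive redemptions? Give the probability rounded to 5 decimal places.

0.49737

X ~ Binomial(16, 0.242); P(4 ≤ X ≤ 6) = Σ C(16,k) p^k (1−p)^(16−k) over k:
  k=4: C(16,4)·0.242^4·0.758^12 = 0.2245760
  k=5: C(16,5)·0.242^5·0.758^11 = 0.1720762
  k=6: C(16,6)·0.242^6·0.758^10 = 0.1007183
Total = 0.4973704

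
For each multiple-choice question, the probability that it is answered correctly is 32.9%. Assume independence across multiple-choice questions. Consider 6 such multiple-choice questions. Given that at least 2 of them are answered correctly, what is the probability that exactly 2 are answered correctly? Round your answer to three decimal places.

X ~ Binomial(6, 0.329). Want P(X=2 | X≥2) = P(X=2) / P(X≥2).
P(X=2) = C(6,2)·0.329^2·0.671^4 = 0.32913
P(X≥2) = 1 − 0.09127 − 0.26851 = 0.64022
Ratio = 0.32913 / 0.64022 = 0.51410

0.514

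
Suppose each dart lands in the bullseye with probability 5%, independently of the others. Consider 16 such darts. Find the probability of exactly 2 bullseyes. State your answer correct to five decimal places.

0.14630

X ~ Binomial(n=16, p=0.05).
P(X=2) = C(16,2) · p^2 · (1−p)^14
= 120 · 0.0025 · 0.48767 = 0.1463025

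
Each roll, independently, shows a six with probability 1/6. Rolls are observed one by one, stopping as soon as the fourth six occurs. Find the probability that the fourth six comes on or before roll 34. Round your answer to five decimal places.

0.84131

Finishing within 34 rolls ⇔ at least 4 successes in the first 34. With X ~ Binomial(34, 0.166667), P(Y ≤ 34) = 1 − P(X ≤ 3).
  k=0: C(34,0)·0.166667^0·0.833333^34 = 0.0020316
  k=1: C(34,1)·0.166667^1·0.833333^33 = 0.0138149
  k=2: C(34,2)·0.166667^2·0.833333^32 = 0.0455890
  k=3: C(34,3)·0.166667^3·0.833333^31 = 0.0972566
1 − 0.1586921 = 0.8413079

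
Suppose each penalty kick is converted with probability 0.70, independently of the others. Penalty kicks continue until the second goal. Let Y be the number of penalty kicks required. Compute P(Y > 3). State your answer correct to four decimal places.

0.2160

Needing more than 3 penalty kicks ⇔ fewer than 2 successes in the first 3. With X ~ Binomial(3, 0.70), P(Y > 3) = P(X ≤ 1).
  k=0: C(3,0)·0.70^0·0.30^3 = 0.027000
  k=1: C(3,1)·0.70^1·0.30^2 = 0.189000
P(X ≤ 1) = 0.216000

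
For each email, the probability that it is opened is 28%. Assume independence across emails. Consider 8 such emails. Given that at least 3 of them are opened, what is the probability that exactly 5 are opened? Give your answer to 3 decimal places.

X ~ Binomial(8, 0.28). Want P(X=5 | X≥3) = P(X=5) / P(X≥3).
P(X=5) = C(8,5)·0.28^5·0.72^3 = 0.03597
P(X≥3) = 1 − 0.07222 − 0.22469 − 0.30582 = 0.39727
Ratio = 0.03597 / 0.39727 = 0.09055

0.091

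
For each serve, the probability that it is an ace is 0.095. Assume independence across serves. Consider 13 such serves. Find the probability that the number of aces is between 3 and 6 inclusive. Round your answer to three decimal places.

0.119

X ~ Binomial(13, 0.095); P(3 ≤ X ≤ 6) = Σ C(13,k) p^k (1−p)^(13−k) over k:
  k=3: C(13,3)·0.095^3·0.905^10 = 0.09037
  k=4: C(13,4)·0.095^4·0.905^9 = 0.02372
  k=5: C(13,5)·0.095^5·0.905^8 = 0.00448
  k=6: C(13,6)·0.095^6·0.905^7 = 0.00063
Total = 0.11919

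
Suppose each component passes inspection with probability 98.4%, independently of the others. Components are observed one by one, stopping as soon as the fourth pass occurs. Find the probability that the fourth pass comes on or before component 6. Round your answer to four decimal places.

0.9999

Finishing within 6 components ⇔ at least 4 successes in the first 6. With X ~ Binomial(6, 0.984), P(Y ≤ 6) = 1 − P(X ≤ 3).
  k=0: C(6,0)·0.984^0·0.016^6 = 0.000000
  k=1: C(6,1)·0.984^1·0.016^5 = 0.000000
  k=2: C(6,2)·0.984^2·0.016^4 = 0.000001
  k=3: C(6,3)·0.984^3·0.016^3 = 0.000078
1 − 0.000079 = 0.999921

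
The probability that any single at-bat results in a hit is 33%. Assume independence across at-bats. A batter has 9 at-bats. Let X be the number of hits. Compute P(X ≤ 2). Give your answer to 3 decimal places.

X ~ Binomial(9, 0.33); P(X ≤ 2) = Σ C(9,k) p^k (1−p)^(9−k) over k:
  k=0: C(9,0)·0.33^0·0.67^9 = 0.02721
  k=1: C(9,1)·0.33^1·0.67^8 = 0.12060
  k=2: C(9,2)·0.33^2·0.67^7 = 0.23760
Total = 0.38541

0.385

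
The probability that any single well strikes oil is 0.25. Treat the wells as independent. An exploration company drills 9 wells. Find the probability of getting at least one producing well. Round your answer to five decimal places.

0.92492

P(at least one) = 1 − P(none) = 1 − (1 − 0.25)^9
= 1 − 0.0750847 = 0.9249153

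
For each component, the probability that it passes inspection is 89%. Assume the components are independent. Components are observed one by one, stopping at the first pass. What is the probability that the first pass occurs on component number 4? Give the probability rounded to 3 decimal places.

0.001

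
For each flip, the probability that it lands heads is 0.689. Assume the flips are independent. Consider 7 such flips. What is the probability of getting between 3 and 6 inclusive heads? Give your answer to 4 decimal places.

X ~ Binomial(7, 0.689); P(3 ≤ X ≤ 6) = Σ C(7,k) p^k (1−p)^(7−k) over k:
  k=3: C(7,3)·0.689^3·0.311^4 = 0.107095
  k=4: C(7,4)·0.689^4·0.311^3 = 0.237261
  k=5: C(7,5)·0.689^5·0.311^2 = 0.315381
  k=6: C(7,6)·0.689^6·0.311^1 = 0.232902
Total = 0.892639

0.8926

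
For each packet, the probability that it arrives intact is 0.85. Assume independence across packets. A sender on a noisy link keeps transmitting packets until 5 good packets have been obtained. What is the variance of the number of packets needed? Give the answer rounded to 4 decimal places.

1.0381

Y = total packets until the fifth success; negative binomial with r=5, p=0.85.
Var(Y) = r(1−p)/p² = 5·0.15 / 0.85² = 1.038062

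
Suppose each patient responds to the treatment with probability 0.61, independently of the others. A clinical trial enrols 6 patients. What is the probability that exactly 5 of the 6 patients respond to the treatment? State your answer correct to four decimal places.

0.1976

X ~ Binomial(n=6, p=0.61).
P(X=5) = C(6,5) · p^5 · (1−p)^1
= 6 · 0.08446 · 0.39 = 0.197636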